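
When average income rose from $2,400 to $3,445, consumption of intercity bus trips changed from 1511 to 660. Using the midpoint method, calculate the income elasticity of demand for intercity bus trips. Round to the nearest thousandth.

%ΔQ = (660 − 1511)/[(1511+660)/2] = -851/1085.5 ≈ -0.7840.
%ΔY = (3,445 − 2,400)/[(2,400+3,445)/2] = 1045/2922.5 ≈ 0.3576.
E_I = %ΔQ/%ΔY ≈ -2.192.
E_I < 0: inferior good.

-2.192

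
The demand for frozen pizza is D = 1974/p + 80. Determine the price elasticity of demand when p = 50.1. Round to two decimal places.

-0.33

At p = 50.1, D = 119.4012.
dD/dp = −1974/p² = −0.7865.
Point elasticity E = (dD/dp)·(p/D) = -0.7865 × 50.1/119.4012 ≈ -0.33.
|E| < 1, so demand is inelastic at this price.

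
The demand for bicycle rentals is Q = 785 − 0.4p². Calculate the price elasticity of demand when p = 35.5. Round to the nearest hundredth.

-3.59

At p = 35.5, Q = 280.9.
dQ/dp = −2·0.4·p = −28.4.
Point elasticity E = (dQ/dp)·(p/Q) = -28.4 × 35.5/280.9 ≈ -3.59.
|E| > 1, so demand is elastic at this price.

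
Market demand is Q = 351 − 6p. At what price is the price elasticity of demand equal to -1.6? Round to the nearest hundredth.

36.00

Set −bp/(a − bp) = −1.6 ⇒ bp = 1.6(a − bp) ⇒ bp(1+1.6) = 1.6·a.
p = 1.6·351/(6·2.6) = 36.00.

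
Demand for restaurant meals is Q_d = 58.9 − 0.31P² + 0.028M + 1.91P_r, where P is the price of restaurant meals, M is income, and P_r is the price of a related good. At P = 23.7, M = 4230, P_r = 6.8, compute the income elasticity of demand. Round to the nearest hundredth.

7.31

Q_d = 58.9 − 0.31(23.7)² + 0.028(4230) + 1.91(6.8) = 58.9 − 174.1239 + 118.44 + 12.988 = 16.2041.
∂Q_d/∂M = +0.028, so E_I = 0.028·(4230/16.2041) ≈ 7.31.
E_I > 1: normal good (luxury).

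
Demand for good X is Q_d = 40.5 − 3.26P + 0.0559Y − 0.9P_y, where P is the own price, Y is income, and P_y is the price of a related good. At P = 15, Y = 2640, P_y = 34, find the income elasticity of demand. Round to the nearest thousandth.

1.359

Evaluating quantity at (P, Y, P_y) gives Q_d = 40.5 − 3.26(15) + 0.0559(2640) − 0.9(34) = 40.5 − 48.9 + 147.576 − 30.6 = 108.576.
∂Q_d/∂Y = +0.0559, so E_I = 0.0559·(2640/108.576) ≈ 1.359.
E_I > 1: normal good (luxury).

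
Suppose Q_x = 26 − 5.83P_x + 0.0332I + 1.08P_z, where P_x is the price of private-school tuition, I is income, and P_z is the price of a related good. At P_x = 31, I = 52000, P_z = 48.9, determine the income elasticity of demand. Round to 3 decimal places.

First evaluate Q_x: 26 − 5.83(31) + 0.0332(52000) + 1.08(48.9) = 26 − 180.73 + 1726.4 + 52.812 = 1624.482.
∂Q_x/∂I = +0.0332, so E_I = 0.0332·(52000/1624.482) ≈ 1.063.
E_I > 1: normal good (luxury).

1.063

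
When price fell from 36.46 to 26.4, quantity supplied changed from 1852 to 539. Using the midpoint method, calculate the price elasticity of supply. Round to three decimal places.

3.431

%ΔQ = (539 − 1852)/[(1852 + 539)/2] = -1313/1195.5 ≈ -1.0983.
%Δp = (26.4 − 36.46)/[(36.46 + 26.4)/2] = -10.06/31.43 ≈ -0.3201.
Arc elasticity E = %ΔQ/%Δp ≈ -1.0983/-0.3201 ≈ 3.431.
|E| > 1: supply is elastic over this range.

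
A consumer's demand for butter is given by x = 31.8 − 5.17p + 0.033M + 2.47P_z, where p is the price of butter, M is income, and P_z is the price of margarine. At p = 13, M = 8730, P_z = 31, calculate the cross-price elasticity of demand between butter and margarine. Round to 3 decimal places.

0.233

Substituting, x = 31.8 − 5.17(13) + 0.033(8730) + 2.47(31) = 31.8 − 67.21 + 288.09 + 76.57 = 329.25.
∂x/∂P_z = +2.47, so E_xy = 2.47·(31/329.25) ≈ 0.233.
E_xy > 0: the goods are substitutes.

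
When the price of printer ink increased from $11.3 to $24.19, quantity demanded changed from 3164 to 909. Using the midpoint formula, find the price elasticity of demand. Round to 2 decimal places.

-1.52

%ΔQ = (909 − 3164)/[(3164 + 909)/2] = -2255/2036.5 ≈ -1.1073.
%ΔP = (24.19 − 11.3)/[(11.3 + 24.19)/2] = 12.89/17.745 ≈ 0.7264.
Arc elasticity E = %ΔQ/%ΔP ≈ -1.1073/0.7264 ≈ -1.52.
|E| > 1: demand is elastic over this range.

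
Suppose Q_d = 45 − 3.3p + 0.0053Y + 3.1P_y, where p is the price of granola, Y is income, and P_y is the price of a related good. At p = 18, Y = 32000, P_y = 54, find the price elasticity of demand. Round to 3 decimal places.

-0.184

Substituting, Q_d = 45 − 3.3(18) + 0.0053(32000) + 3.1(54) = 45 − 59.4 + 169.6 + 167.4 = 322.6.
∂Q_d/∂p = −3.3, so E_p = (−3.3)·(18/322.6) ≈ -0.184.
|E_p| < 1: demand is inelastic.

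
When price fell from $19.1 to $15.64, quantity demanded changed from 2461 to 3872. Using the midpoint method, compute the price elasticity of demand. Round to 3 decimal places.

%ΔQ = (3872 − 2461)/[(2461 + 3872)/2] = 1411/3166.5 ≈ 0.4456.
%ΔP = (15.64 − 19.1)/[(19.1 + 15.64)/2] = -3.46/17.37 ≈ -0.1992.
Arc elasticity E = %ΔQ/%ΔP ≈ 0.4456/-0.1992 ≈ -2.237.
|E| > 1: demand is elastic over this range.

-2.237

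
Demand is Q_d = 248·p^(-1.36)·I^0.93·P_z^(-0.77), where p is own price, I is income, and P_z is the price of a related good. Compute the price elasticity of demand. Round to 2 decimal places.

-1.36

For a Cobb–Douglas (constant-elasticity) form Q_d = A·p^α·…, the elasticity with respect to p equals the exponent α at every point.
Here the exponent on p is -1.36, so the price elasticity of demand is -1.36.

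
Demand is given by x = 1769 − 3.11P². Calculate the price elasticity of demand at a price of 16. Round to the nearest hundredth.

-1.64

At P = 16, x = 972.84.
dx/dP = −2·3.11·P = −99.52.
Point elasticity E = (dx/dP)·(P/x) = -99.52 × 16/972.84 ≈ -1.64.
|E| > 1, so demand is elastic at this price.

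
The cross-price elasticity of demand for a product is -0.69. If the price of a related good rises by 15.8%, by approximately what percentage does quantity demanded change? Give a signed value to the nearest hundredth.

%ΔQ ≈ E × %ΔP_y = (-0.69) × (15.8%) ≈ -10.90%.

-10.90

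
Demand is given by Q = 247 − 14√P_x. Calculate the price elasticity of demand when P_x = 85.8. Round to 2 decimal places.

-0.55

At P_x = 85.8, Q = 117.3204.
dQ/dP_x = −14/(2√P_x) = −14/(2·9.2628).
Point elasticity E = (dQ/dP_x)·(P_x/Q) = -0.7557 × 85.8/117.3204 ≈ -0.55.
|E| < 1, so demand is inelastic at this price.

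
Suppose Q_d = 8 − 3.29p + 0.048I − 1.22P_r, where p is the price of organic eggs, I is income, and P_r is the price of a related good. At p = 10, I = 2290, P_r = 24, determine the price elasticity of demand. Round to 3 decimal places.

Evaluating quantity at (p, I, P_r) gives Q_d = 8 − 3.29(10) + 0.048(2290) − 1.22(24) = 8 − 32.9 + 109.92 − 29.28 = 55.74.
∂Q_d/∂p = −3.29, so E_p = (−3.29)·(10/55.74) ≈ -0.590.
|E_p| < 1: demand is inelastic.

-0.590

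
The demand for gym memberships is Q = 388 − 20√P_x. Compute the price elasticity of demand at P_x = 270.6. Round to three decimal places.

-2.788

At P_x = 270.6, Q = 59.0015.
dQ/dP_x = −20/(2√P_x) = −20/(2·16.4499).
Point elasticity E = (dQ/dP_x)·(P_x/Q) = -0.6079 × 270.6/59.0015 ≈ -2.788.
|E| > 1, so demand is elastic at this price.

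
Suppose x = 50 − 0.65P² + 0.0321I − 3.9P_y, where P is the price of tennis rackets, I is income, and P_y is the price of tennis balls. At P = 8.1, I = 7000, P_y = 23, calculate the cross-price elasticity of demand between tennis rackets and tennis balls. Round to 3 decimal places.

x = 50 − 0.65(8.1)² + 0.0321(7000) − 3.9(23) = 50 − 42.6465 + 224.7 − 89.7 = 142.3535.
∂x/∂P_y = −3.9, so E_xy = -3.9·(23/142.3535) ≈ -0.630.
E_xy < 0: the goods are complements.

-0.630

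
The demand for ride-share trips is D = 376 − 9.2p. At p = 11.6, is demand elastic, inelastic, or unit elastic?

At p = 11.6, D = 269.28.
dD/dp = −9.2.
Point elasticity E = (dD/dp)·(p/D) = -9.2 × 11.6/269.28 ≈ -0.396.
|E| ≈ 0.396 < 1, so demand is inelastic.

inelastic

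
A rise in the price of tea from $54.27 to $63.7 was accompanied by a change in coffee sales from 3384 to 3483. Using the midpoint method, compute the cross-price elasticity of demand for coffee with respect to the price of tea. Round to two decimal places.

0.18

%ΔQ_x = (3483 − 3384)/[(3384+3483)/2] = 99/3433.5 ≈ 0.0288.
%ΔP_y = (63.7 − 54.27)/[(54.27+63.7)/2] ≈ 0.1599.
E_xy = 0.0288/0.1599 ≈ 0.18.
E_xy > 0, so coffee and tea are substitutes.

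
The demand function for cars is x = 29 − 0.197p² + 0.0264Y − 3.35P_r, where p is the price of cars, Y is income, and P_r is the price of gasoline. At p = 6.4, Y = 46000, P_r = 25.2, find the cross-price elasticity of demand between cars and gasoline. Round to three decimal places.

-0.073

x = 29 − 0.197(6.4)² + 0.0264(46000) − 3.35(25.2) = 29 − 8.0691 + 1214.4 − 84.42 = 1150.9109.
∂x/∂P_r = −3.35, so E_xy = -3.35·(25.2/1150.9109) ≈ -0.073.
E_xy < 0: the goods are complements.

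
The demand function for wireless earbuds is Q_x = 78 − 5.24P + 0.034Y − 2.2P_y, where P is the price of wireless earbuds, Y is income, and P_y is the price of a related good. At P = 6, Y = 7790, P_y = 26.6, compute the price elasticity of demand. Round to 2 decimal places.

-0.12

At the given point, Q_x = 78 − 5.24(6) + 0.034(7790) − 2.2(26.6) = 78 − 31.44 + 264.86 − 58.52 = 252.9.
∂Q_x/∂P = −5.24, so E_p = (−5.24)·(6/252.9) ≈ -0.12.
|E_p| < 1: demand is inelastic.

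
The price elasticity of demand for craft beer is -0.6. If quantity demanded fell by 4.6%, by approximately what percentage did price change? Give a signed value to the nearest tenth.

%ΔQ ≈ E × %ΔP ⇒ %ΔP = %ΔQ / E = (-4.6%)/(-0.6) ≈ 7.7%.

7.7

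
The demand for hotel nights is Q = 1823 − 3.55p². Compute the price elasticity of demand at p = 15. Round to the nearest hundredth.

-1.56

At p = 15, Q = 1024.25.
dQ/dp = −2·3.55·p = −106.5.
Point elasticity E = (dQ/dp)·(p/Q) = -106.5 × 15/1024.25 ≈ -1.56.
|E| > 1, so demand is elastic at this price.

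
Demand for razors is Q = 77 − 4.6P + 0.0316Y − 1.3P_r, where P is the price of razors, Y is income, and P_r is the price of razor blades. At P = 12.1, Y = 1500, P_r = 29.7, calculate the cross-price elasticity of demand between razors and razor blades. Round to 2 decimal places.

Substituting, Q = 77 − 4.6(12.1) + 0.0316(1500) − 1.3(29.7) = 77 − 55.66 + 47.4 − 38.61 = 30.13.
∂Q/∂P_r = −1.3, so E_xy = -1.3·(29.7/30.13) ≈ -1.28.
E_xy < 0: the goods are complements.

-1.28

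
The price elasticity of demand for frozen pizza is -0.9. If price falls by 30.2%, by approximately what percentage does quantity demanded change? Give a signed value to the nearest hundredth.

27.18

%ΔQ ≈ E × %ΔP = (-0.9) × (-30.2%) = 27.18%.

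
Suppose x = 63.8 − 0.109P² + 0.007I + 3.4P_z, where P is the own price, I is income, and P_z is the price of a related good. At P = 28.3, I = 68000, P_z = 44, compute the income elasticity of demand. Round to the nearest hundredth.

At the given point, x = 63.8 − 0.109(28.3)² + 0.007(68000) + 3.4(44) = 63.8 − 87.297 + 476 + 149.6 = 602.103.
∂x/∂I = +0.007, so E_I = 0.007·(68000/602.103) ≈ 0.79.
E_I ∈ (0,1): normal good (necessity).

0.79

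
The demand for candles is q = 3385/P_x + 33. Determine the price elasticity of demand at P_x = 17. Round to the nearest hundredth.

-0.86

At P_x = 17, q = 232.1176.
dq/dP_x = −3385/P_x² = −11.7128.
Point elasticity E = (dq/dP_x)·(P_x/q) = -11.7128 × 17/232.1176 ≈ -0.86.
|E| < 1, so demand is inelastic at this price.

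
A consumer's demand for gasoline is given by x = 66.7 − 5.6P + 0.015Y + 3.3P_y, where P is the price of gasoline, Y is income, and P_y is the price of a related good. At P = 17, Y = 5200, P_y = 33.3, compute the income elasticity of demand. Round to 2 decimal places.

0.49

First evaluate x: 66.7 − 5.6(17) + 0.015(5200) + 3.3(33.3) = 66.7 − 95.2 + 78 + 109.89 = 159.39.
∂x/∂Y = +0.015, so E_I = 0.015·(5200/159.39) ≈ 0.49.
E_I ∈ (0,1): normal good (necessity).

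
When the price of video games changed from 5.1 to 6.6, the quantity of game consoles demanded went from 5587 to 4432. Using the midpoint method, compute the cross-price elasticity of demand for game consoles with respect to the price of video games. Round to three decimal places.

-0.899

%ΔQ_x = (4432 − 5587)/[(5587+4432)/2] = -1155/5009.5 ≈ -0.2306.
%ΔP_y = (6.6 − 5.1)/[(5.1+6.6)/2] ≈ 0.2564.
E_xy = -0.2306/0.2564 ≈ -0.899.
E_xy < 0, so game consoles and video games are complements.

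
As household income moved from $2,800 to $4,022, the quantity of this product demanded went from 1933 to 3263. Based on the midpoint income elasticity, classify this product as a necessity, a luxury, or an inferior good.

%ΔQ = (3263 − 1933)/[(1933+3263)/2] = 1330/2598 ≈ 0.5119.
%ΔM = (4,022 − 2,800)/[(2,800+4,022)/2] = 1222/3411 ≈ 0.3583.
E_I = %ΔQ/%ΔM ≈ 1.429.
E_I > 1: normal good (luxury).

luxury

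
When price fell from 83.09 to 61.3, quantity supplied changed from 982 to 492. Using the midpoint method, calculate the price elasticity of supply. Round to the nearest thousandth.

%ΔQ = (492 − 982)/[(982 + 492)/2] = -490/737 ≈ -0.6649.
%ΔP = (61.3 − 83.09)/[(83.09 + 61.3)/2] = -21.79/72.195 ≈ -0.3018.
Arc elasticity E = %ΔQ/%ΔP ≈ -0.6649/-0.3018 ≈ 2.203.
|E| > 1: supply is elastic over this range.

2.203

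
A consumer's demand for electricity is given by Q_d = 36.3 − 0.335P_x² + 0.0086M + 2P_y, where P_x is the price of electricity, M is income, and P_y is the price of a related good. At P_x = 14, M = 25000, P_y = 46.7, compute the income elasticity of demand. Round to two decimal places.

Evaluating quantity at (P_x, M, P_y) gives Q_d = 36.3 − 0.335(14)² + 0.0086(25000) + 2(46.7) = 36.3 − 65.66 + 215 + 93.4 = 279.04.
∂Q_d/∂M = +0.0086, so E_I = 0.0086·(25000/279.04) ≈ 0.77.
E_I ∈ (0,1): normal good (necessity).

0.77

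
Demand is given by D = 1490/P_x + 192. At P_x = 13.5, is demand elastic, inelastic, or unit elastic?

inelastic

At P_x = 13.5, D = 302.3704.
dD/dP_x = −1490/P_x² = −8.1756.
Point elasticity E = (dD/dP_x)·(P_x/D) = -8.1756 × 13.5/302.3704 ≈ -0.365.
|E| ≈ 0.365 < 1, so demand is inelastic.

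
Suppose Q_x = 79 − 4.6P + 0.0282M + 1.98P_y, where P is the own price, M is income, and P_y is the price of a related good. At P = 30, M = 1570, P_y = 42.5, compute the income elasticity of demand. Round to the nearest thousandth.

Evaluating quantity at (P, M, P_y) gives Q_x = 79 − 4.6(30) + 0.0282(1570) + 1.98(42.5) = 79 − 138 + 44.274 + 84.15 = 69.424.
∂Q_x/∂M = +0.0282, so E_I = 0.0282·(1570/69.424) ≈ 0.638.
E_I ∈ (0,1): normal good (necessity).

0.638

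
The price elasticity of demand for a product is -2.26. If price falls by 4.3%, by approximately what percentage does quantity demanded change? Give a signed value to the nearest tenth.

%ΔQ ≈ E × %ΔP = (-2.26) × (-4.3%) ≈ 9.7%.

9.7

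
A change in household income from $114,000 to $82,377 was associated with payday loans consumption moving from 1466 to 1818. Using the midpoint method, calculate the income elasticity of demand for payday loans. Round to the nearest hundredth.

%ΔQ = (1818 − 1466)/[(1466+1818)/2] = 352/1642 ≈ 0.2144.
%ΔI = (82,377 − 114,000)/[(114,000+82,377)/2] = -31623/98188.5 ≈ -0.3221.
E_I = %ΔQ/%ΔI ≈ -0.67.
E_I < 0: inferior good.

-0.67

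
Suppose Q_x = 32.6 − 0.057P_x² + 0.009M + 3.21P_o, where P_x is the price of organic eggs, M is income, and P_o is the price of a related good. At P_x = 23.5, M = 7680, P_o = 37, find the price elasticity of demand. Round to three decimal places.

Q_x = 32.6 − 0.057(23.5)² + 0.009(7680) + 3.21(37) = 32.6 − 31.4783 + 69.12 + 118.77 = 189.0118.
∂Q_x/∂P_x = −2·0.057·P_x = -2.679, so E_p = -2.679·(23.5/189.0118) ≈ -0.333.
|E_p| < 1: demand is inelastic.

-0.333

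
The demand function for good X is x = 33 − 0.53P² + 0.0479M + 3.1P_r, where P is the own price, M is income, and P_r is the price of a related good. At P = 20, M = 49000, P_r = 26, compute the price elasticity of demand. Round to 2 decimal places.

-0.19

Substituting, x = 33 − 0.53(20)² + 0.0479(49000) + 3.1(26) = 33 − 212 + 2347.1 + 80.6 = 2248.7.
∂x/∂P = −2·0.53·P = -21.2, so E_p = -21.2·(20/2248.7) ≈ -0.19.
|E_p| < 1: demand is inelastic.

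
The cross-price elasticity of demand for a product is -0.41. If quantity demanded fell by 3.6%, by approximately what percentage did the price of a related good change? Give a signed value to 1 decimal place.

8.8

%ΔQ ≈ E × %ΔP_y ⇒ %ΔP_y = %ΔQ / E = (-3.6%)/(-0.41) ≈ 8.8%.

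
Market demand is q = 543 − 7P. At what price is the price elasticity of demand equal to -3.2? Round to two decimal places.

59.10

Set −bP/(a − bP) = −3.2 ⇒ bP = 3.2(a − bP) ⇒ bP(1+3.2) = 3.2·a.
P = 3.2·543/(7·4.2) ≈ 59.10.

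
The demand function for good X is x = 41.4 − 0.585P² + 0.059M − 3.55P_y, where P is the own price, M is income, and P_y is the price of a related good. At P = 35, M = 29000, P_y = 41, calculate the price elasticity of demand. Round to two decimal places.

-1.61

First evaluate x: 41.4 − 0.585(35)² + 0.059(29000) − 3.55(41) = 41.4 − 716.625 + 1711 − 145.55 = 890.225.
∂x/∂P = −2·0.585·P = -40.95, so E_p = -40.95·(35/890.225) ≈ -1.61.
|E_p| > 1: demand is elastic.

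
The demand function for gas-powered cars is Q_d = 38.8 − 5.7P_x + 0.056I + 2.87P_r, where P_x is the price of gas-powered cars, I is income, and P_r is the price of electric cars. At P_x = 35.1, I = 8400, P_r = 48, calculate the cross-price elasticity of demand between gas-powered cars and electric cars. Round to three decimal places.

Q_d = 38.8 − 5.7(35.1) + 0.056(8400) + 2.87(48) = 38.8 − 200.07 + 470.4 + 137.76 = 446.89.
∂Q_d/∂P_r = +2.87, so E_xy = 2.87·(48/446.89) ≈ 0.308.
E_xy > 0: the goods are substitutes.

0.308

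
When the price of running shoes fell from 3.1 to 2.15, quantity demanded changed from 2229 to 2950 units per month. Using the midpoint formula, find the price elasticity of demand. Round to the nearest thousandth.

%Δq = (2950 − 2229)/[(2229 + 2950)/2] = 721/2589.5 ≈ 0.2784.
%ΔP = (2.15 − 3.1)/[(3.1 + 2.15)/2] = -0.95/2.625 ≈ -0.3619.
Arc elasticity E = %Δq/%ΔP ≈ 0.2784/-0.3619 ≈ -0.769.
|E| < 1: demand is inelastic over this range.

-0.769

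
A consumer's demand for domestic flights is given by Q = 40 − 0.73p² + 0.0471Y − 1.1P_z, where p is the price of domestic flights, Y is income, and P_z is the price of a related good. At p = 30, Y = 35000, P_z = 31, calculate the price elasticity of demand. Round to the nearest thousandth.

-1.317

Evaluating quantity at (p, Y, P_z) gives Q = 40 − 0.73(30)² + 0.0471(35000) − 1.1(31) = 40 − 657 + 1648.5 − 34.1 = 997.4.
∂Q/∂p = −2·0.73·p = -43.8, so E_p = -43.8·(30/997.4) ≈ -1.317.
|E_p| > 1: demand is elastic.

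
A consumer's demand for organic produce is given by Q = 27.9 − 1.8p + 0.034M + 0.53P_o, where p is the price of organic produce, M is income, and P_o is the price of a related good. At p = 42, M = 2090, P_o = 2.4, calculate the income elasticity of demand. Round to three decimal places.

2.885

Substituting, Q = 27.9 − 1.8(42) + 0.034(2090) + 0.53(2.4) = 27.9 − 75.6 + 71.06 + 1.272 = 24.632.
∂Q/∂M = +0.034, so E_I = 0.034·(2090/24.632) ≈ 2.885.
E_I > 1: normal good (luxury).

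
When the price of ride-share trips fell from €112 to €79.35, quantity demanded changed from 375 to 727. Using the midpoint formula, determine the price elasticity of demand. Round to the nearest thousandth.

-1.872

%Δq = (727 − 375)/[(375 + 727)/2] = 352/551 ≈ 0.6388.
%ΔP = (79.35 − 112)/[(112 + 79.35)/2] = -32.65/95.675 ≈ -0.3413.
Arc elasticity E = %Δq/%ΔP ≈ 0.6388/-0.3413 ≈ -1.872.
|E| > 1: demand is elastic over this range.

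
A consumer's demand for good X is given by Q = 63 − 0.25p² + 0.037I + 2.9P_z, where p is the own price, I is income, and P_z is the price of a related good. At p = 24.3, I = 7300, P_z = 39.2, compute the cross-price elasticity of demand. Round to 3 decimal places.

0.380

At the given point, Q = 63 − 0.25(24.3)² + 0.037(7300) + 2.9(39.2) = 63 − 147.6225 + 270.1 + 113.68 = 299.1575.
∂Q/∂P_z = +2.9, so E_xy = 2.9·(39.2/299.1575) ≈ 0.380.
E_xy > 0: the goods are substitutes.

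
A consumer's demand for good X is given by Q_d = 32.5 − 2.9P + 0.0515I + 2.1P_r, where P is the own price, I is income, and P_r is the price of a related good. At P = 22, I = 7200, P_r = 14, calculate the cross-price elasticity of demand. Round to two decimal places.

0.08

Evaluating quantity at (P, I, P_r) gives Q_d = 32.5 − 2.9(22) + 0.0515(7200) + 2.1(14) = 32.5 − 63.8 + 370.8 + 29.4 = 368.9.
∂Q_d/∂P_r = +2.1, so E_xy = 2.1·(14/368.9) ≈ 0.08.
E_xy > 0: the goods are substitutes.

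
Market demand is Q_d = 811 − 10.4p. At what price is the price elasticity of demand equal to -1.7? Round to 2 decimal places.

49.10

Set −bp/(a − bp) = −1.7 ⇒ bp = 1.7(a − bp) ⇒ bp(1+1.7) = 1.7·a.
p = 1.7·811/(10.4·2.7) ≈ 49.10.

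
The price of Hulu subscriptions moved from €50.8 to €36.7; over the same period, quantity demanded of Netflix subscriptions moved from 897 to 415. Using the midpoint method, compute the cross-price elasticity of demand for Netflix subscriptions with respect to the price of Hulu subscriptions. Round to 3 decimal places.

2.280

%ΔQ_x = (415 − 897)/[(897+415)/2] = -482/656 ≈ -0.7348.
%ΔP_y = (36.7 − 50.8)/[(50.8+36.7)/2] ≈ -0.3223.
E_xy = -0.7348/-0.3223 ≈ 2.280.
E_xy > 0, so Netflix subscriptions and Hulu subscriptions are substitutes.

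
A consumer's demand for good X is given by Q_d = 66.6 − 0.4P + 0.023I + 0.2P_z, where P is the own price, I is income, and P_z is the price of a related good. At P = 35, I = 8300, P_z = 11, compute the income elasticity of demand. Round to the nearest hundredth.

0.78

Q_d = 66.6 − 0.4(35) + 0.023(8300) + 0.2(11) = 66.6 − 14 + 190.9 + 2.2 = 245.7.
∂Q_d/∂I = +0.023, so E_I = 0.023·(8300/245.7) ≈ 0.78.
E_I ∈ (0,1): normal good (necessity).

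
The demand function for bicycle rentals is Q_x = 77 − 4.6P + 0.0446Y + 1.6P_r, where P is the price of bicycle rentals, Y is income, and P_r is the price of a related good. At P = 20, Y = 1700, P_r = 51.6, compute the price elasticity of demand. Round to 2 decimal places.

Evaluating quantity at (P, Y, P_r) gives Q_x = 77 − 4.6(20) + 0.0446(1700) + 1.6(51.6) = 77 − 92 + 75.82 + 82.56 = 143.38.
∂Q_x/∂P = −4.6, so E_p = (−4.6)·(20/143.38) ≈ -0.64.
|E_p| < 1: demand is inelastic.

-0.64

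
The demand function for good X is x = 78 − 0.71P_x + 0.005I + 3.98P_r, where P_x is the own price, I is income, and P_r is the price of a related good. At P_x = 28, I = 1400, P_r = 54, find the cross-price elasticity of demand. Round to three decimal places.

First evaluate x: 78 − 0.71(28) + 0.005(1400) + 3.98(54) = 78 − 19.88 + 7 + 214.92 = 280.04.
∂x/∂P_r = +3.98, so E_xy = 3.98·(54/280.04) ≈ 0.767.
E_xy > 0: the goods are substitutes.

0.767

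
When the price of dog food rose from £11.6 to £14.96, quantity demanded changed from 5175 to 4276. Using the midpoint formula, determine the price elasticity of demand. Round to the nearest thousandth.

%Δq = (4276 − 5175)/[(5175 + 4276)/2] = -899/4725.5 ≈ -0.1902.
%ΔP = (14.96 − 11.6)/[(11.6 + 14.96)/2] = 3.36/13.28 ≈ 0.2530.
Arc elasticity E = %Δq/%ΔP ≈ -0.1902/0.2530 ≈ -0.752.
|E| < 1: demand is inelastic over this range.

-0.752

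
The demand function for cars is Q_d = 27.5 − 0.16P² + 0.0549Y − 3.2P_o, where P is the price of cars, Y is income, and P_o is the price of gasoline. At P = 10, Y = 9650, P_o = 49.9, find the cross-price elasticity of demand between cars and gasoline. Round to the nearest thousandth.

-0.418

Q_d = 27.5 − 0.16(10)² + 0.0549(9650) − 3.2(49.9) = 27.5 − 16 + 529.785 − 159.68 = 381.605.
∂Q_d/∂P_o = −3.2, so E_xy = -3.2·(49.9/381.605) ≈ -0.418.
E_xy < 0: the goods are complements.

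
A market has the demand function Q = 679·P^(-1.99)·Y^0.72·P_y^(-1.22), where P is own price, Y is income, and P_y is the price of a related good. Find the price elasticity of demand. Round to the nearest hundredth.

-1.99

For a Cobb–Douglas (constant-elasticity) form Q = A·P^α·…, the elasticity with respect to P equals the exponent α at every point.
Here the exponent on P is -1.99, so the price elasticity of demand is -1.99.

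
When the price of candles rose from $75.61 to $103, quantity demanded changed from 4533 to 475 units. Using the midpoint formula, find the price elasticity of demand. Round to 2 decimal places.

%Δq = (475 − 4533)/[(4533 + 475)/2] = -4058/2504 ≈ -1.6206.
%Δp = (103 − 75.61)/[(75.61 + 103)/2] = 27.39/89.305 ≈ 0.3067.
Arc elasticity E = %Δq/%Δp ≈ -1.6206/0.3067 ≈ -5.28.
|E| > 1: demand is elastic over this range.

-5.28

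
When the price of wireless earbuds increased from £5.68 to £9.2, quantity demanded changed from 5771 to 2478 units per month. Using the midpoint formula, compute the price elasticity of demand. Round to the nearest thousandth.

-1.688

%ΔQ = (2478 − 5771)/[(5771 + 2478)/2] = -3293/4124.5 ≈ -0.7984.
%Δp = (9.2 − 5.68)/[(5.68 + 9.2)/2] = 3.52/7.44 ≈ 0.4731.
Arc elasticity E = %ΔQ/%Δp ≈ -0.7984/0.4731 ≈ -1.688.
|E| > 1: demand is elastic over this range.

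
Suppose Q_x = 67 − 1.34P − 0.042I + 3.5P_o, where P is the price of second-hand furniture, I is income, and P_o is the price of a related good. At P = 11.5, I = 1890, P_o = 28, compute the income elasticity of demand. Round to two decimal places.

Q_x = 67 − 1.34(11.5) − 0.042(1890) + 3.5(28) = 67 − 15.41 − 79.38 + 98 = 70.21.
∂Q_x/∂I = −0.042, so E_I = -0.042·(1890/70.21) ≈ -1.13.
E_I < 0: inferior good.

-1.13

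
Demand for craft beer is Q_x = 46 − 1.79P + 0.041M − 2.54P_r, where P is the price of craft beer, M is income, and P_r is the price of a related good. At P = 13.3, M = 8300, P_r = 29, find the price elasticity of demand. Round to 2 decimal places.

At the given point, Q_x = 46 − 1.79(13.3) + 0.041(8300) − 2.54(29) = 46 − 23.807 + 340.3 − 73.66 = 288.833.
∂Q_x/∂P = −1.79, so E_p = (−1.79)·(13.3/288.833) ≈ -0.08.
|E_p| < 1: demand is inelastic.

-0.08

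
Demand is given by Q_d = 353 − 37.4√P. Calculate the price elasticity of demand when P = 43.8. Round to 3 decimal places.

-1.173

At P = 43.8, Q_d = 105.4809.
dQ_d/dP = −37.4/(2√P) = −37.4/(2·6.6182).
Point elasticity E = (dQ_d/dP)·(P/Q_d) = -2.8256 × 43.8/105.4809 ≈ -1.173.
|E| > 1, so demand is elastic at this price.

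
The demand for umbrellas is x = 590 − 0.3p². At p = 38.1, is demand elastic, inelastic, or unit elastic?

elastic

At p = 38.1, x = 154.517.
dx/dp = −2·0.3·p = −22.86.
Point elasticity E = (dx/dp)·(p/x) = -22.86 × 38.1/154.517 ≈ -5.637.
|E| ≈ 5.637 > 1, so demand is elastic.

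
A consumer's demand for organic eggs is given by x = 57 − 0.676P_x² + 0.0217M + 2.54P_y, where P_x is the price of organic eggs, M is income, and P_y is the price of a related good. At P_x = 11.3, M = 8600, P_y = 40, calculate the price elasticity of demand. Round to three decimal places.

-0.667

First evaluate x: 57 − 0.676(11.3)² + 0.0217(8600) + 2.54(40) = 57 − 86.3184 + 186.62 + 101.6 = 258.9016.
∂x/∂P_x = −2·0.676·P_x = -15.2776, so E_p = -15.2776·(11.3/258.9016) ≈ -0.667.
|E_p| < 1: demand is inelastic.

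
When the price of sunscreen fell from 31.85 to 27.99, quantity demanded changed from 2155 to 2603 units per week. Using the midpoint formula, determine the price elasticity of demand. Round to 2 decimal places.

-1.46

%ΔQ = (2603 − 2155)/[(2155 + 2603)/2] = 448/2379 ≈ 0.1883.
%Δp = (27.99 − 31.85)/[(31.85 + 27.99)/2] = -3.86/29.92 ≈ -0.1290.
Arc elasticity E = %ΔQ/%Δp ≈ 0.1883/-0.1290 ≈ -1.46.
|E| > 1: demand is elastic over this range.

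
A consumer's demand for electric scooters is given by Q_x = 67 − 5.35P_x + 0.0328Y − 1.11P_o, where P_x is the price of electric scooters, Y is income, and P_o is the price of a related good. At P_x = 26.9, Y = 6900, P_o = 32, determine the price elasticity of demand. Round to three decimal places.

-1.264

At the given point, Q_x = 67 − 5.35(26.9) + 0.0328(6900) − 1.11(32) = 67 − 143.915 + 226.32 − 35.52 = 113.885.
∂Q_x/∂P_x = −5.35, so E_p = (−5.35)·(26.9/113.885) ≈ -1.264.
|E_p| > 1: demand is elastic.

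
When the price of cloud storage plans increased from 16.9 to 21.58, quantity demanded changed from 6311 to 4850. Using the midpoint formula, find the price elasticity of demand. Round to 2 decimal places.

%ΔQ = (4850 − 6311)/[(6311 + 4850)/2] = -1461/5580.5 ≈ -0.2618.
%ΔP = (21.58 − 16.9)/[(16.9 + 21.58)/2] = 4.68/19.24 ≈ 0.2432.
Arc elasticity E = %ΔQ/%ΔP ≈ -0.2618/0.2432 ≈ -1.08.
|E| > 1: demand is elastic over this range.

-1.08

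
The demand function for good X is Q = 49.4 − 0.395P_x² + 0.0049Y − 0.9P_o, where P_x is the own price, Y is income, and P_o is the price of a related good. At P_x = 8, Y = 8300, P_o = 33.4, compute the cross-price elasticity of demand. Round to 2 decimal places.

First evaluate Q: 49.4 − 0.395(8)² + 0.0049(8300) − 0.9(33.4) = 49.4 − 25.28 + 40.67 − 30.06 = 34.73.
∂Q/∂P_o = −0.9, so E_xy = -0.9·(33.4/34.73) ≈ -0.87.
E_xy < 0: the goods are complements.

-0.87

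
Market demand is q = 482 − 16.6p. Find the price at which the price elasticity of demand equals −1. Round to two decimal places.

14.52

For linear demand q = a − bp, E = −bp/(a − bp). |E| = 1 ⇒ bp = a − bp ⇒ p = a/(2b).
p = 482/(2·16.6) ≈ 14.52.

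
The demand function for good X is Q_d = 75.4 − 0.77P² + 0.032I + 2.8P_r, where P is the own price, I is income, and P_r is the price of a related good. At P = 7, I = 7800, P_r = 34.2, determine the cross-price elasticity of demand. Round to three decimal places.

0.250

Substituting, Q_d = 75.4 − 0.77(7)² + 0.032(7800) + 2.8(34.2) = 75.4 − 37.73 + 249.6 + 95.76 = 383.03.
∂Q_d/∂P_r = +2.8, so E_xy = 2.8·(34.2/383.03) ≈ 0.250.
E_xy > 0: the goods are substitutes.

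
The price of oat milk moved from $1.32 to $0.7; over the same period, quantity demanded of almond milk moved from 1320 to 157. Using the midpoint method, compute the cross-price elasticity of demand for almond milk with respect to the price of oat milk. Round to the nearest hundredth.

%ΔQ_x = (157 − 1320)/[(1320+157)/2] = -1163/738.5 ≈ -1.5748.
%ΔP_y = (0.7 − 1.32)/[(1.32+0.7)/2] ≈ -0.6139.
E_xy = -1.5748/-0.6139 ≈ 2.57.
E_xy > 0, so almond milk and oat milk are substitutes.

2.57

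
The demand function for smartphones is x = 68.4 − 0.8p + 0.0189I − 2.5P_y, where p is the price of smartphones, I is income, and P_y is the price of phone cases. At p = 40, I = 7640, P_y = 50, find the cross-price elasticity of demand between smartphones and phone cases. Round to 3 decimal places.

-2.240

First evaluate x: 68.4 − 0.8(40) + 0.0189(7640) − 2.5(50) = 68.4 − 32 + 144.396 − 125 = 55.796.
∂x/∂P_y = −2.5, so E_xy = -2.5·(50/55.796) ≈ -2.240.
E_xy < 0: the goods are complements.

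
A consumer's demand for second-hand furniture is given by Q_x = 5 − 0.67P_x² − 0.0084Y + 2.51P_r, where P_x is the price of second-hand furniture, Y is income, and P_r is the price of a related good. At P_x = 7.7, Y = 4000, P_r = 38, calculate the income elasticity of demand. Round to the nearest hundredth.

Substituting, Q_x = 5 − 0.67(7.7)² − 0.0084(4000) + 2.51(38) = 5 − 39.7243 − 33.6 + 95.38 = 27.0557.
∂Q_x/∂Y = −0.0084, so E_I = -0.0084·(4000/27.0557) ≈ -1.24.
E_I < 0: inferior good.

-1.24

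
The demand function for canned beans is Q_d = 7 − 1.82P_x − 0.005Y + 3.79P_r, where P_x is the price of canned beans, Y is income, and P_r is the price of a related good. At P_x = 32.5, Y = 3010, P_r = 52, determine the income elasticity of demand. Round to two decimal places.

-0.12

Substituting, Q_d = 7 − 1.82(32.5) − 0.005(3010) + 3.79(52) = 7 − 59.15 − 15.05 + 197.08 = 129.88.
∂Q_d/∂Y = −0.005, so E_I = -0.005·(3010/129.88) ≈ -0.12.
E_I < 0: inferior good.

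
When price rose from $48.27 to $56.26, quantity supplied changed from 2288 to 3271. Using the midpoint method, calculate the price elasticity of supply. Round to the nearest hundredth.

%Δq = (3271 − 2288)/[(2288 + 3271)/2] = 983/2779.5 ≈ 0.3537.
%ΔP = (56.26 − 48.27)/[(48.27 + 56.26)/2] = 7.99/52.265 ≈ 0.1529.
Arc elasticity E = %Δq/%ΔP ≈ 0.3537/0.1529 ≈ 2.31.
|E| > 1: supply is elastic over this range.

2.31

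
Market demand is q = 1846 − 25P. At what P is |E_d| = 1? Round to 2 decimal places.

36.92

For linear demand q = a − bP, E = −bP/(a − bP). |E| = 1 ⇒ bP = a − bP ⇒ P = a/(2b).
P = 1846/(2·25) = 36.92.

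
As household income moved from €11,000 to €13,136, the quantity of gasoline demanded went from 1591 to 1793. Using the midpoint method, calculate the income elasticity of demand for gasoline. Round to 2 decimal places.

%ΔQ = (1793 − 1591)/[(1591+1793)/2] = 202/1692 ≈ 0.1194.
%ΔY = (13,136 − 11,000)/[(11,000+13,136)/2] = 2136/12068 ≈ 0.1770.
E_I = %ΔQ/%ΔY ≈ 0.67.
E_I ∈ (0,1): normal good (necessity).

0.67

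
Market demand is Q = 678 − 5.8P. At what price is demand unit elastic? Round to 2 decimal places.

58.45

For linear demand Q = a − bP, E = −bP/(a − bP). |E| = 1 ⇒ bP = a − bP ⇒ P = a/(2b).
P = 678/(2·5.8) ≈ 58.45.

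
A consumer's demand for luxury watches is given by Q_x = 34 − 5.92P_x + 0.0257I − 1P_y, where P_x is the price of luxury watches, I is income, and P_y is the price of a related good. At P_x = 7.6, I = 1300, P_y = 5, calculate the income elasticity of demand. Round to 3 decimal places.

1.918

At the given point, Q_x = 34 − 5.92(7.6) + 0.0257(1300) − 1(5) = 34 − 44.992 + 33.41 − 5 = 17.418.
∂Q_x/∂I = +0.0257, so E_I = 0.0257·(1300/17.418) ≈ 1.918.
E_I > 1: normal good (luxury).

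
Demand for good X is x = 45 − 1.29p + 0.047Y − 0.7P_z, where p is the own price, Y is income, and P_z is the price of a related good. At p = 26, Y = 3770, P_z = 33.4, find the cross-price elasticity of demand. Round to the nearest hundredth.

First evaluate x: 45 − 1.29(26) + 0.047(3770) − 0.7(33.4) = 45 − 33.54 + 177.19 − 23.38 = 165.27.
∂x/∂P_z = −0.7, so E_xy = -0.7·(33.4/165.27) ≈ -0.14.
E_xy < 0: the goods are complements.

-0.14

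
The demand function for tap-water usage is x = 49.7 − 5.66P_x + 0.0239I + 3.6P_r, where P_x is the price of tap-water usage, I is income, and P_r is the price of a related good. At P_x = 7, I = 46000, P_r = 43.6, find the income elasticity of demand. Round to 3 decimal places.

At the given point, x = 49.7 − 5.66(7) + 0.0239(46000) + 3.6(43.6) = 49.7 − 39.62 + 1099.4 + 156.96 = 1266.44.
∂x/∂I = +0.0239, so E_I = 0.0239·(46000/1266.44) ≈ 0.868.
E_I ∈ (0,1): normal good (necessity).

0.868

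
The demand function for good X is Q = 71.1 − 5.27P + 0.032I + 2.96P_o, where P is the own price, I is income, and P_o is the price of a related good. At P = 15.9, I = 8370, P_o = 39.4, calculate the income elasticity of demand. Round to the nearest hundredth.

0.72

First evaluate Q: 71.1 − 5.27(15.9) + 0.032(8370) + 2.96(39.4) = 71.1 − 83.793 + 267.84 + 116.624 = 371.771.
∂Q/∂I = +0.032, so E_I = 0.032·(8370/371.771) ≈ 0.72.
E_I ∈ (0,1): normal good (necessity).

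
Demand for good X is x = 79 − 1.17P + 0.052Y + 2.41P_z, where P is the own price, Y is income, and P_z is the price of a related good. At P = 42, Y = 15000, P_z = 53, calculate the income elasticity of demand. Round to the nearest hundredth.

Evaluating quantity at (P, Y, P_z) gives x = 79 − 1.17(42) + 0.052(15000) + 2.41(53) = 79 − 49.14 + 780 + 127.73 = 937.59.
∂x/∂Y = +0.052, so E_I = 0.052·(15000/937.59) ≈ 0.83.
E_I ∈ (0,1): normal good (necessity).

0.83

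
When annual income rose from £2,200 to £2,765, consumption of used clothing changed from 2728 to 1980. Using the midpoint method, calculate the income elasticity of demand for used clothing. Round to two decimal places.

-1.40

%ΔQ = (1980 − 2728)/[(2728+1980)/2] = -748/2354 ≈ -0.3178.
%ΔI = (2,765 − 2,200)/[(2,200+2,765)/2] = 565/2482.5 ≈ 0.2276.
E_I = %ΔQ/%ΔI ≈ -1.40.
E_I < 0: inferior good.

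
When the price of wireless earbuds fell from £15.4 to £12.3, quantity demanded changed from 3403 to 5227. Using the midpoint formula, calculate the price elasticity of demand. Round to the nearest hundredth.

-1.89

%ΔQ = (5227 − 3403)/[(3403 + 5227)/2] = 1824/4315 ≈ 0.4227.
%Δp = (12.3 − 15.4)/[(15.4 + 12.3)/2] = -3.1/13.85 ≈ -0.2238.
Arc elasticity E = %ΔQ/%Δp ≈ 0.4227/-0.2238 ≈ -1.89.
|E| > 1: demand is elastic over this range.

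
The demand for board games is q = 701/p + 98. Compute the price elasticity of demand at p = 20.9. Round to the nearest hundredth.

-0.25

At p = 20.9, q = 131.5407.
dq/dp = −701/p² = −1.6048.
Point elasticity E = (dq/dp)·(p/q) = -1.6048 × 20.9/131.5407 ≈ -0.25.
|E| < 1, so demand is inelastic at this price.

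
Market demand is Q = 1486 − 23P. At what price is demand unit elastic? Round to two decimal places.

32.30

For linear demand Q = a − bP, E = −bP/(a − bP). |E| = 1 ⇒ bP = a − bP ⇒ P = a/(2b).
P = 1486/(2·23) ≈ 32.30.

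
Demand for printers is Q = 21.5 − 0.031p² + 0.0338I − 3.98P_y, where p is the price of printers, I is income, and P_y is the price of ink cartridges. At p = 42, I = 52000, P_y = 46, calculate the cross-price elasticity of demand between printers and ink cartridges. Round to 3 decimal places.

-0.119

At the given point, Q = 21.5 − 0.031(42)² + 0.0338(52000) − 3.98(46) = 21.5 − 54.684 + 1757.6 − 183.08 = 1541.336.
∂Q/∂P_y = −3.98, so E_xy = -3.98·(46/1541.336) ≈ -0.119.
E_xy < 0: the goods are complements.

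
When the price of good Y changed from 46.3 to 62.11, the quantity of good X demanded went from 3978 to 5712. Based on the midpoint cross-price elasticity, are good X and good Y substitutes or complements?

substitutes

%ΔQ_x = (5712 − 3978)/[(3978+5712)/2] = 1734/4845 ≈ 0.3579.
%ΔP_y = (62.11 − 46.3)/[(46.3+62.11)/2] ≈ 0.2917.
E_xy = 0.3579/0.2917 ≈ 1.227.
E_xy > 0, so the goods are substitutes.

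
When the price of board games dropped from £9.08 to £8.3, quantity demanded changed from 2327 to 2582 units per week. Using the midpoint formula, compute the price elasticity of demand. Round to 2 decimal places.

%ΔQ = (2582 − 2327)/[(2327 + 2582)/2] = 255/2454.5 ≈ 0.1039.
%Δp = (8.3 − 9.08)/[(9.08 + 8.3)/2] = -0.78/8.69 ≈ -0.0898.
Arc elasticity E = %ΔQ/%Δp ≈ 0.1039/-0.0898 ≈ -1.16.
|E| > 1: demand is elastic over this range.

-1.16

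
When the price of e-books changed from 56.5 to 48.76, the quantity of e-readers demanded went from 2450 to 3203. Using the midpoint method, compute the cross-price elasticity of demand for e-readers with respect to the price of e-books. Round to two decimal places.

-1.81

%ΔQ_x = (3203 − 2450)/[(2450+3203)/2] = 753/2826.5 ≈ 0.2664.
%ΔP_y = (48.76 − 56.5)/[(56.5+48.76)/2] ≈ -0.1471.
E_xy = 0.2664/-0.1471 ≈ -1.81.
E_xy < 0, so e-readers and e-books are complements.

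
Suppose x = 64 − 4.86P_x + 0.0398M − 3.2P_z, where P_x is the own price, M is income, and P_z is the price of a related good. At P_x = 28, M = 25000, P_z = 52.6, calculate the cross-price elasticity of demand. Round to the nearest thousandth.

-0.223

Evaluating quantity at (P_x, M, P_z) gives x = 64 − 4.86(28) + 0.0398(25000) − 3.2(52.6) = 64 − 136.08 + 995 − 168.32 = 754.6.
∂x/∂P_z = −3.2, so E_xy = -3.2·(52.6/754.6) ≈ -0.223.
E_xy < 0: the goods are complements.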